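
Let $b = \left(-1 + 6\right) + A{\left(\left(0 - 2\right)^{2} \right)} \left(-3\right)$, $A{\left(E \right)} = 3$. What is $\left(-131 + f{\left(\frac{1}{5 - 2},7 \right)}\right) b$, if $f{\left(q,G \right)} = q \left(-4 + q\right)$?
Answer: $\frac{4760}{9} \approx 528.89$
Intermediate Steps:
$b = -4$ ($b = \left(-1 + 6\right) + 3 \left(-3\right) = 5 - 9 = -4$)
$\left(-131 + f{\left(\frac{1}{5 - 2},7 \right)}\right) b = \left(-131 + \frac{-4 + \frac{1}{5 - 2}}{5 - 2}\right) \left(-4\right) = \left(-131 + \frac{-4 + \frac{1}{3}}{3}\right) \left(-4\right) = \left(-131 + \frac{1}{3} \left(- \frac{11}{3}\right)\right) \left(-4\right) = \left(-131 - \frac{11}{9}\right) \left(-4\right) = \left(- \frac{1190}{9}\right) \left(-4\right) = \frac{4760}{9}$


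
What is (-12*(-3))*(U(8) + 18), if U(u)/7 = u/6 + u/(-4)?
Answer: 480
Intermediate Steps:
U(u) = -7*u/12 (U(u) = 7*(u/6 + u/(-4)) = 7*(u*(⅙) + u*(-¼)) = 7*(u/6 - u/4) = 7*(-u/12) = -7*u/12)
(-12*(-3))*(U(8) + 18) = (-12*(-3))*(-7/12*8 + 18) = 36*(-14/3 + 18) = 36*(40/3) = 480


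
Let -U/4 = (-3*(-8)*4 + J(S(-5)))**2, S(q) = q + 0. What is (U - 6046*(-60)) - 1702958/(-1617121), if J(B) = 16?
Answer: 505487853622/1617121 ≈ 3.1259e+5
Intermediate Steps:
S(q) = q
U = -50176 (U = -4*(-3*(-8)*4 + 16)**2 = -4*(24*4 + 16)**2 = -4*(96 + 16)**2 = -4*112**2 = -4*12544 = -50176)
(U - 6046*(-60)) - 1702958/(-1617121) = (-50176 - 6046*(-60)) - 1702958/(-1617121) = (-50176 + 362760) - 1702958*(-1/1617121) = 312584 + 1702958/1617121 = 505487853622/1617121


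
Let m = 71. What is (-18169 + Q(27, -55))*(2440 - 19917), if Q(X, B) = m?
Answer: 316298746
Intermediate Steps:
Q(X, B) = 71
(-18169 + Q(27, -55))*(2440 - 19917) = (-18169 + 71)*(2440 - 19917) = -18098*(-17477) = 316298746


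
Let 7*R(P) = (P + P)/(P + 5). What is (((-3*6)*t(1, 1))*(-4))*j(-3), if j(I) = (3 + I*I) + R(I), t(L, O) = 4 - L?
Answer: 17496/7 ≈ 2499.4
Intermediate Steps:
R(P) = 2*P/(7*(5 + P)) (R(P) = ((P + P)/(P + 5))/7 = ((2*P)/(5 + P))/7 = (2*P/(5 + P))/7 = 2*P/(7*(5 + P)))
j(I) = 3 + I² + 2*I/(7*(5 + I)) (j(I) = (3 + I*I) + 2*I/(7*(5 + I)) = (3 + I²) + 2*I/(7*(5 + I)) = 3 + I² + 2*I/(7*(5 + I)))
(((-3*6)*t(1, 1))*(-4))*j(-3) = (((-3*6)*(4 - 1*1))*(-4))*(((2/7)*(-3) + (3 + (-3)²)*(5 - 3))/(5 - 3)) = (-18*(4 - 1)*(-4))*((-6/7 + (3 + 9)*2)/2) = (-18*3*(-4))*((-6/7 + 12*2)/2) = (-54*(-4))*((-6/7 + 24)/2) = 216*((½)*(162/7)) = 216*(81/7) = 17496/7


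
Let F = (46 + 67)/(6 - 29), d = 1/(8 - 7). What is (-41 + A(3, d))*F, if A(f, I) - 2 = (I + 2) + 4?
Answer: 3616/23 ≈ 157.22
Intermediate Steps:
d = 1 (d = 1/1 = 1)
A(f, I) = 8 + I (A(f, I) = 2 + ((I + 2) + 4) = 2 + ((2 + I) + 4) = 2 + (6 + I) = 8 + I)
F = -113/23 (F = 113/(-23) = 113*(-1/23) = -113/23 ≈ -4.9130)
(-41 + A(3, d))*F = (-41 + (8 + 1))*(-113/23) = (-41 + 9)*(-113/23) = -32*(-113/23) = 3616/23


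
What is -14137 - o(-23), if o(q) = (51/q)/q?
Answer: -7478524/529 ≈ -14137.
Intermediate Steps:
o(q) = 51/q²
-14137 - o(-23) = -14137 - 51/(-23)² = -14137 - 51/529 = -7478524/529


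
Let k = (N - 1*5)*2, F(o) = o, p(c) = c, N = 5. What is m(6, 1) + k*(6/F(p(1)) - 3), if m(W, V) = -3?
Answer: -3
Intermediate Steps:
k = 0 (k = (5 - 1*5)*2 = (5 - 5)*2 = 0*2 = 0)
m(6, 1) + k*(6/F(p(1)) - 3) = -3 + 0*(6/1 - 3) = -3 + 0*(6*1 - 3) = -3 + 0*(6 - 3) = -3 + 0*3 = -3 + 0 = -3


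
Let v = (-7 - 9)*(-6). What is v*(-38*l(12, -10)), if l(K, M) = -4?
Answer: 14592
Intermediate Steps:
v = 96 (v = -16*(-6) = 96)
v*(-38*l(12, -10)) = 96*(-38*(-4)) = 96*152 = 14592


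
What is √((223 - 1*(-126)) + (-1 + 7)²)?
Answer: √385 ≈ 19.621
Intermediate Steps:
√((223 - 1*(-126)) + (-1 + 7)²) = √((223 + 126) + 6²) = √(349 + 36) = √385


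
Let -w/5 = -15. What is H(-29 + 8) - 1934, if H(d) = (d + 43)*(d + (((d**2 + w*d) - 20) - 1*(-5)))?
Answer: -27674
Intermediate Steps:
w = 75 (w = -5*(-15) = 75)
H(d) = (43 + d)*(-15 + d**2 + 76*d) (H(d) = (d + 43)*(d + (((d**2 + 75*d) - 20) - 1*(-5))) = (43 + d)*(d + ((-20 + d**2 + 75*d) + 5)) = (43 + d)*(d + (-15 + d**2 + 75*d)) = (43 + d)*(-15 + d**2 + 76*d))
H(-29 + 8) - 1934 = (-645 + (-29 + 8)**3 + 119*(-29 + 8)**2 + 3253*(-29 + 8)) - 1934 = (-645 + (-21)**3 + 119*(-21)**2 + 3253*(-21)) - 1934 = (-645 - 9261 + 119*441 - 68313) - 1934 = (-645 - 9261 + 52479 - 68313) - 1934 = -25740 - 1934 = -27674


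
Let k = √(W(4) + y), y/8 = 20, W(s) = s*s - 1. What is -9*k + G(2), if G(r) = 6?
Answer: 6 - 45*√7 ≈ -113.06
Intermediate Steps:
W(s) = -1 + s² (W(s) = s² - 1 = -1 + s²)
y = 160 (y = 8*20 = 160)
k = 5*√7 (k = √((-1 + 4²) + 160) = √((-1 + 16) + 160) = √(15 + 160) = √175 = 5*√7 ≈ 13.229)
-9*k + G(2) = -45*√7 + 6 = 6 - 45*√7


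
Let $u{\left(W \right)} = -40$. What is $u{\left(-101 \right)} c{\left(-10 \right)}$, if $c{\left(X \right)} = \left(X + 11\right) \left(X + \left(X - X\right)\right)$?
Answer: $400$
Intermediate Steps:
$c{\left(X \right)} = X \left(11 + X\right)$ ($c{\left(X \right)} = \left(11 + X\right) \left(X + 0\right) = \left(11 + X\right) X = X \left(11 + X\right)$)
$u{\left(-101 \right)} c{\left(-10 \right)} = - 40 \left(- 10 \left(11 - 10\right)\right) = - 40 \left(\left(-10\right) 1\right) = \left(-40\right) \left(-10\right) = 400$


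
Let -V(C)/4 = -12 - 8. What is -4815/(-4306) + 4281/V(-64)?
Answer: 9409593/172240 ≈ 54.631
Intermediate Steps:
V(C) = 80 (V(C) = -4*(-12 - 8) = -4*(-20) = 80)
-4815/(-4306) + 4281/V(-64) = -4815/(-4306) + 4281/80 = -4815*(-1/4306) + 4281*(1/80) = 4815/4306 + 4281/80 = 9409593/172240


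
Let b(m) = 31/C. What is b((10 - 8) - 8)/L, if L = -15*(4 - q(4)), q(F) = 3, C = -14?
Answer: 31/210 ≈ 0.14762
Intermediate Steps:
b(m) = -31/14 (b(m) = 31/(-14) = 31*(-1/14) = -31/14)
L = -15 (L = -15*(4 - 1*3) = -15*(4 - 3) = -15*1 = -15)
b((10 - 8) - 8)/L = -31/14/(-15) = -31/14*(-1/15) = 31/210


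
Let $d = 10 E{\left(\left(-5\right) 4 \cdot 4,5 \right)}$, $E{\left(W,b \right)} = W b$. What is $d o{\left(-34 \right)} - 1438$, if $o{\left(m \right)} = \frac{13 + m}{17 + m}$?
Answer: $- \frac{108446}{17} \approx -6379.2$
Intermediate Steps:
$o{\left(m \right)} = \frac{13 + m}{17 + m}$
$d = -4000$ ($d = 10 \left(-5\right) 4 \cdot 4 \cdot 5 = 10 \left(-20\right) 4 \cdot 5 = 10 \left(\left(-80\right) 5\right) = 10 \left(-400\right) = -4000$)
$d o{\left(-34 \right)} - 1438 = - 4000 \frac{13 - 34}{17 - 34} - 1438 = - 4000 \frac{1}{-17} \left(-21\right) - 1438 = - 4000 \left(\left(- \frac{1}{17}\right) \left(-21\right)\right) - 1438 = \left(-4000\right) \frac{21}{17} - 1438 = - \frac{84000}{17} - 1438 = - \frac{108446}{17}$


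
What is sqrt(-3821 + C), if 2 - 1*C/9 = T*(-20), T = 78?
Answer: sqrt(10237) ≈ 101.18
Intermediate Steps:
C = 14058 (C = 18 - 702*(-20) = 18 - 9*(-1560) = 18 + 14040 = 14058)
sqrt(-3821 + C) = sqrt(-3821 + 14058) = sqrt(10237)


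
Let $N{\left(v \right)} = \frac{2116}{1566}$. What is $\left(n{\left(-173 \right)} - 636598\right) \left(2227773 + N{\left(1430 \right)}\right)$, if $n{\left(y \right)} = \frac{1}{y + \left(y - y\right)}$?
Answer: $- \frac{64035836015518745}{45153} \approx -1.4182 \cdot 10^{12}$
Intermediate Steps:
$N{\left(v \right)} = \frac{1058}{783}$ ($N{\left(v \right)} = 2116 \cdot \frac{1}{1566} = \frac{1058}{783}$)
$n{\left(y \right)} = \frac{1}{y}$ ($n{\left(y \right)} = \frac{1}{y + 0} = \frac{1}{y}$)
$\left(n{\left(-173 \right)} - 636598\right) \left(2227773 + N{\left(1430 \right)}\right) = \left(\frac{1}{-173} - 636598\right) \left(2227773 + \frac{1058}{783}\right) = \left(- \frac{1}{173} - 636598\right) \frac{1744347317}{783} = \left(- \frac{110131455}{173}\right) \frac{1744347317}{783} = - \frac{64035836015518745}{45153}$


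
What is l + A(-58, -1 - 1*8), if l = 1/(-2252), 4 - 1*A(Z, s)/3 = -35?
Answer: 263483/2252 ≈ 117.00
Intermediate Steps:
A(Z, s) = 117 (A(Z, s) = 12 - 3*(-35) = 12 + 105 = 117)
l = -1/2252 ≈ -0.00044405
l + A(-58, -1 - 1*8) = -1/2252 + 117 = 263483/2252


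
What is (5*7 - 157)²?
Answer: 14884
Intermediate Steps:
(5*7 - 157)² = (35 - 157)² = (-122)² = 14884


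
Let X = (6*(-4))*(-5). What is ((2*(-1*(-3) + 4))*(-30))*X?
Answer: -50400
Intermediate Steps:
X = 120 (X = -24*(-5) = 120)
((2*(-1*(-3) + 4))*(-30))*X = ((2*(-1*(-3) + 4))*(-30))*120 = ((2*(3 + 4))*(-30))*120 = ((2*7)*(-30))*120 = (14*(-30))*120 = -420*120 = -50400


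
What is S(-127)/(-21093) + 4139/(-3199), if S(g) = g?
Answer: -86897654/67476507 ≈ -1.2878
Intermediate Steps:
S(-127)/(-21093) + 4139/(-3199) = -127/(-21093) + 4139/(-3199) = -127*(-1/21093) + 4139*(-1/3199) = 127/21093 - 4139/3199 = -86897654/67476507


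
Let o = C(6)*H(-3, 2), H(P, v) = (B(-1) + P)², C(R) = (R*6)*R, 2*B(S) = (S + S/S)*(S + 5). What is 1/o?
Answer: 1/1944 ≈ 0.00051440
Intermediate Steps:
B(S) = (1 + S)*(5 + S)/2 (B(S) = ((S + S/S)*(S + 5))/2 = ((S + 1)*(5 + S))/2 = ((1 + S)*(5 + S))/2 = (1 + S)*(5 + S)/2)
C(R) = 6*R² (C(R) = (6*R)*R = 6*R²)
H(P, v) = P² (H(P, v) = ((5/2 + (½)*(-1)² + 3*(-1)) + P)² = ((5/2 + (½)*1 - 3) + P)² = ((5/2 + ½ - 3) + P)² = (0 + P)² = P²)
o = 1944 (o = (6*6²)*(-3)² = (6*36)*9 = 216*9 = 1944)
1/o = 1/1944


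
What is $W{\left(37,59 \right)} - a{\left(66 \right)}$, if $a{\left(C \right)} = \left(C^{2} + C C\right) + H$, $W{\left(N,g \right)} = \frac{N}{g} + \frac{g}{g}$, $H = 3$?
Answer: $- \frac{514089}{59} \approx -8713.4$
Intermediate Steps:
$W{\left(N,g \right)} = 1 + \frac{N}{g}$ ($W{\left(N,g \right)} = \frac{N}{g} + 1 = 1 + \frac{N}{g}$)
$a{\left(C \right)} = 3 + 2 C^{2}$ ($a{\left(C \right)} = \left(C^{2} + C C\right) + 3 = \left(C^{2} + C^{2}\right) + 3 = 2 C^{2} + 3 = 3 + 2 C^{2}$)
$W{\left(37,59 \right)} - a{\left(66 \right)} = \frac{37 + 59}{59} - \left(3 + 2 \cdot 66^{2}\right) = \frac{1}{59} \cdot 96 - \left(3 + 2 \cdot 4356\right) = \frac{96}{59} - \left(3 + 8712\right) = \frac{96}{59} - 8715 = - \frac{514089}{59}$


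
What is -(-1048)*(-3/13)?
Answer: -3144/13 ≈ -241.85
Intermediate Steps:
-(-1048)*(-3/13) = -(-1048)*(-3*1/13) = -(-1048)*(-3)/13 = -1*3144/13 = -3144/13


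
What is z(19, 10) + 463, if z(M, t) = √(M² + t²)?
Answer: 463 + √461 ≈ 484.47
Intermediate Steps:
z(19, 10) + 463 = √(19² + 10²) + 463 = √(361 + 100) + 463 = √461 + 463 = 463 + √461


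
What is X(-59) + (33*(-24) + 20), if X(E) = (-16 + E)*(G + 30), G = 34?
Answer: -5572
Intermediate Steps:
X(E) = -1024 + 64*E (X(E) = (-16 + E)*(34 + 30) = (-16 + E)*64 = -1024 + 64*E)
X(-59) + (33*(-24) + 20) = (-1024 + 64*(-59)) + (33*(-24) + 20) = (-1024 - 3776) + (-792 + 20) = -4800 - 772 = -5572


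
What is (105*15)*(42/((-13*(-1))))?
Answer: 66150/13 ≈ 5088.5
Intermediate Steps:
(105*15)*(42/((-13*(-1)))) = 1575*(42/13) = 66150/13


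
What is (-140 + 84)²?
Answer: 3136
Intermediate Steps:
(-140 + 84)² = (-56)² = 3136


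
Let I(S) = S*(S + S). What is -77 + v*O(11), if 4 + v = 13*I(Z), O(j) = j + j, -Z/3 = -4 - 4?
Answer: 329307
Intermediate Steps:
Z = 24 (Z = -3*(-4 - 4) = -3*(-8) = 24)
I(S) = 2*S² (I(S) = S*(2*S) = 2*S²)
O(j) = 2*j
v = 14972 (v = -4 + 13*(2*24²) = -4 + 13*(2*576) = -4 + 13*1152 = -4 + 14976 = 14972)
-77 + v*O(11) = -77 + 14972*(2*11) = -77 + 14972*22 = -77 + 329384 = 329307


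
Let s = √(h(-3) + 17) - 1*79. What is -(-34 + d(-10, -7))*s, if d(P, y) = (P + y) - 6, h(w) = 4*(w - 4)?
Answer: -4503 + 57*I*√11 ≈ -4503.0 + 189.05*I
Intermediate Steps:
h(w) = -16 + 4*w (h(w) = 4*(-4 + w) = -16 + 4*w)
d(P, y) = -6 + P + y
s = -79 + I*√11 (s = √((-16 + 4*(-3)) + 17) - 1*79 = √((-16 - 12) + 17) - 79 = √(-28 + 17) - 79 = √(-11) - 79 = I*√11 - 79 = -79 + I*√11 ≈ -79.0 + 3.3166*I)
-(-34 + d(-10, -7))*s = -(-34 + (-6 - 10 - 7))*(-79 + I*√11) = -(-34 - 23)*(-79 + I*√11) = -(-57)*(-79 + I*√11) = -(4503 - 57*I*√11) = -4503 + 57*I*√11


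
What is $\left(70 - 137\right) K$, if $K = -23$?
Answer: $1541$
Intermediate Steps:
$\left(70 - 137\right) K = \left(70 - 137\right) \left(-23\right) = \left(-67\right) \left(-23\right) = 1541$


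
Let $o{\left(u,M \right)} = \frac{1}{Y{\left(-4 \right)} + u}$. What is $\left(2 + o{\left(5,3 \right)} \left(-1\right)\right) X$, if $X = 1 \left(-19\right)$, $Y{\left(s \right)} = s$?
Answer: $-19$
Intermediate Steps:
$o{\left(u,M \right)} = \frac{1}{-4 + u}$
$X = -19$
$\left(2 + o{\left(5,3 \right)} \left(-1\right)\right) X = \left(2 + \frac{1}{-4 + 5} \left(-1\right)\right) \left(-19\right) = \left(2 + 1^{-1} \left(-1\right)\right) \left(-19\right) = \left(2 + 1 \left(-1\right)\right) \left(-19\right) = \left(2 - 1\right) \left(-19\right) = 1 \left(-19\right) = -19$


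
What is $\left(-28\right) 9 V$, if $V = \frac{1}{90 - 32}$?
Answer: $- \frac{126}{29} \approx -4.3448$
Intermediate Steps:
$V = \frac{1}{58} \approx 0.017241$
$\left(-28\right) 9 V = \left(-28\right) 9 \cdot \frac{1}{58} = \left(-252\right) \frac{1}{58} = - \frac{126}{29}$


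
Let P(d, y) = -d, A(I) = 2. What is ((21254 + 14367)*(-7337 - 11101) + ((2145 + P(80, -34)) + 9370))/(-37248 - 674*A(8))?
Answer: 656768563/38596 ≈ 17017.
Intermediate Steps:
((21254 + 14367)*(-7337 - 11101) + ((2145 + P(80, -34)) + 9370))/(-37248 - 674*A(8)) = ((21254 + 14367)*(-7337 - 11101) + ((2145 - 1*80) + 9370))/(-37248 - 674*2) = (35621*(-18438) + ((2145 - 80) + 9370))/(-37248 - 1348) = (-656779998 + (2065 + 9370))/(-38596) = (-656779998 + 11435)*(-1/38596) = -656768563*(-1/38596) = 656768563/38596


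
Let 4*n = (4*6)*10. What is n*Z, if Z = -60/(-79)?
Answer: 3600/79 ≈ 45.570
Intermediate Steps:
Z = 60/79 (Z = -60*(-1/79) = 60/79 ≈ 0.75949)
n = 60 (n = ((4*6)*10)/4 = (24*10)/4 = (1/4)*240 = 60)
n*Z = 60*(60/79) = 3600/79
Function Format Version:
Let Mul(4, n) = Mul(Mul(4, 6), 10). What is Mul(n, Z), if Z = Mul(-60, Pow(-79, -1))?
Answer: Rational(3600, 79) ≈ 45.570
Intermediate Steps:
Z = Rational(60, 79) (Z = Mul(-60, Rational(-1, 79)) = Rational(60, 79) ≈ 0.75949)
n = 60 (n = Mul(Rational(1, 4), Mul(Mul(4, 6), 10)) = Mul(Rational(1, 4), Mul(24, 10)) = Mul(Rational(1, 4), 240) = 60)
Mul(n, Z) = Mul(60, Rational(60, 79)) = Rational(3600, 79)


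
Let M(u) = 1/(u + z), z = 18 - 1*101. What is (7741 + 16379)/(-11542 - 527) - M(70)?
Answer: -33499/17433 ≈ -1.9216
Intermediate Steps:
z = -83 (z = 18 - 101 = -83)
M(u) = 1/(-83 + u) (M(u) = 1/(u - 83) = 1/(-83 + u))
(7741 + 16379)/(-11542 - 527) - M(70) = (7741 + 16379)/(-11542 - 527) - 1/(-83 + 70) = 24120/(-12069) - 1/(-13) = 24120*(-1/12069) - 1*(-1/13) = -2680/1341 + 1/13 = -33499/17433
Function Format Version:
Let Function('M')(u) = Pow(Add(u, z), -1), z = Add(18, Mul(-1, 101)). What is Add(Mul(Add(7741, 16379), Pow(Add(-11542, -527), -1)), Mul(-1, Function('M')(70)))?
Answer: Rational(-33499, 17433) ≈ -1.9216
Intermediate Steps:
z = -83 (z = Add(18, -101) = -83)
Function('M')(u) = Pow(Add(-83, u), -1) (Function('M')(u) = Pow(Add(u, -83), -1) = Pow(Add(-83, u), -1))
Add(Mul(Add(7741, 16379), Pow(Add(-11542, -527), -1)), Mul(-1, Function('M')(70))) = Add(Mul(Add(7741, 16379), Pow(Add(-11542, -527), -1)), Mul(-1, Pow(Add(-83, 70), -1))) = Add(Mul(24120, Pow(-12069, -1)), Mul(-1, Pow(-13, -1))) = Add(Mul(24120, Rational(-1, 12069)), Mul(-1, Rational(-1, 13))) = Add(Rational(-2680, 1341), Rational(1, 13)) = Rational(-33499, 17433)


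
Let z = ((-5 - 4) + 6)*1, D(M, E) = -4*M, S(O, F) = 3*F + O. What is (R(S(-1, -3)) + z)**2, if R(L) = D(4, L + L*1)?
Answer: 361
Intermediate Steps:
S(O, F) = O + 3*F
R(L) = -16 (R(L) = -4*4 = -16)
z = -3 (z = (-9 + 6)*1 = -3*1 = -3)
(R(S(-1, -3)) + z)**2 = (-16 - 3)**2 = (-19)**2 = 361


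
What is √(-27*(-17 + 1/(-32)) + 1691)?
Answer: √137654/8 ≈ 46.377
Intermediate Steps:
√(-27*(-17 + 1/(-32)) + 1691) = √(-27*(-17 - 1/32) + 1691) = √(-27*(-545/32) + 1691) = √(14715/32 + 1691) = √(68827/32) = √137654/8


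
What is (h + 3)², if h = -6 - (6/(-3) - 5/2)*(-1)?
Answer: 225/4 ≈ 56.250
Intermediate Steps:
h = -21/2 (h = -6 - (6*(-⅓) - 5*½)*(-1) = -6 - (-2 - 5/2)*(-1) = -6 - (-9)*(-1)/2 = -6 - 1*9/2 = -6 - 9/2 = -21/2 ≈ -10.500)
(h + 3)² = (-21/2 + 3)² = (-15/2)² = 225/4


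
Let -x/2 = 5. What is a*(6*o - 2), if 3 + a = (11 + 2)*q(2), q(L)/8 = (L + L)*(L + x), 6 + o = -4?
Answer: 206522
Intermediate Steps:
x = -10 (x = -2*5 = -10)
o = -10 (o = -6 - 4 = -10)
q(L) = 16*L*(-10 + L) (q(L) = 8*((L + L)*(L - 10)) = 8*((2*L)*(-10 + L)) = 8*(2*L*(-10 + L)) = 16*L*(-10 + L))
a = -3331 (a = -3 + (11 + 2)*(16*2*(-10 + 2)) = -3 + 13*(16*2*(-8)) = -3 + 13*(-256) = -3 - 3328 = -3331)
a*(6*o - 2) = -3331*(6*(-10) - 2) = -3331*(-60 - 2) = -3331*(-62) = 206522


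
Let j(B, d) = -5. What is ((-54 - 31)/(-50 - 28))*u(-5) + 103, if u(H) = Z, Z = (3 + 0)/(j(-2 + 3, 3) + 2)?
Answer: 7949/78 ≈ 101.91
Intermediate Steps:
Z = -1 (Z = (3 + 0)/(-5 + 2) = 3/(-3) = 3*(-1/3) = -1)
u(H) = -1
((-54 - 31)/(-50 - 28))*u(-5) + 103 = ((-54 - 31)/(-50 - 28))*(-1) + 103 = -85/(-78)*(-1) + 103 = -85*(-1/78)*(-1) + 103 = (85/78)*(-1) + 103 = -85/78 + 103 = 7949/78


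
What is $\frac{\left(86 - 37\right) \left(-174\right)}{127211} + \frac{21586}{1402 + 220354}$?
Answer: $\frac{61091785}{2014985894} \approx 0.030319$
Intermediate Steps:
$\frac{\left(86 - 37\right) \left(-174\right)}{127211} + \frac{21586}{1402 + 220354} = 49 \left(-174\right) \frac{1}{127211} + \frac{21586}{221756} = \left(-8526\right) \frac{1}{127211} + 21586 \cdot \frac{1}{221756} = - \frac{1218}{18173} + \frac{10793}{110878} = \frac{61091785}{2014985894}$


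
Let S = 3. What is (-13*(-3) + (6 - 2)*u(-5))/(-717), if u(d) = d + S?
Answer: -31/717 ≈ -0.043236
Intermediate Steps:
u(d) = 3 + d (u(d) = d + 3 = 3 + d)
(-13*(-3) + (6 - 2)*u(-5))/(-717) = (-13*(-3) + (6 - 2)*(3 - 5))/(-717) = (39 + 4*(-2))*(-1/717) = (39 - 8)*(-1/717) = 31*(-1/717) = -31/717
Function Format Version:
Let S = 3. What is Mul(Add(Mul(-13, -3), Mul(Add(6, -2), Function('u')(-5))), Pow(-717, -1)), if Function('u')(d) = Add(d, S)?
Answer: Rational(-31, 717) ≈ -0.043236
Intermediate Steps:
Function('u')(d) = Add(3, d) (Function('u')(d) = Add(d, 3) = Add(3, d))
Mul(Add(Mul(-13, -3), Mul(Add(6, -2), Function('u')(-5))), Pow(-717, -1)) = Mul(Add(Mul(-13, -3), Mul(Add(6, -2), Add(3, -5))), Pow(-717, -1)) = Mul(Add(39, Mul(4, -2)), Rational(-1, 717)) = Mul(Add(39, -8), Rational(-1, 717)) = Mul(31, Rational(-1, 717)) = Rational(-31, 717)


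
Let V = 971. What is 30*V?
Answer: 29130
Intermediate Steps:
30*V = 30*971 = 29130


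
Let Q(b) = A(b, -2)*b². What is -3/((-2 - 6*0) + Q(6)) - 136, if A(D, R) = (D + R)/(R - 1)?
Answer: -6797/50 ≈ -135.94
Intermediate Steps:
A(D, R) = (D + R)/(-1 + R)
Q(b) = b²*(⅔ - b/3) (Q(b) = ((b - 2)/(-1 - 2))*b² = ((-2 + b)/(-3))*b² = (-(-2 + b)/3)*b² = (⅔ - b/3)*b² = b²*(⅔ - b/3))
-3/((-2 - 6*0) + Q(6)) - 136 = -3/((-2 - 6*0) + (⅓)*6²*(2 - 1*6)) - 136 = -3/((-2 + 0) + (⅓)*36*(2 - 6)) - 136 = -3/(-2 + (⅓)*36*(-4)) - 136 = -3/(-2 - 48) - 136 = -3/(-50) - 136 = -1/50*(-3) - 136 = 3/50 - 136 = -6797/50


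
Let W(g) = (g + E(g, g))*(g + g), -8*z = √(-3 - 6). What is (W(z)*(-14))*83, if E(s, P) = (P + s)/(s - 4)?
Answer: 2724309/16528 + 15687*I/1033 ≈ 164.83 + 15.186*I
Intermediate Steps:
E(s, P) = (P + s)/(-4 + s)
z = -3*I/8 (z = -√(-3 - 6)/8 = -3*I/8 ≈ -0.375*I)
W(g) = 2*g*(g + 2*g/(-4 + g)) (W(g) = (g + (g + g)/(-4 + g))*(g + g) = (g + (2*g)/(-4 + g))*(2*g) = (g + 2*g/(-4 + g))*(2*g) = 2*g*(g + 2*g/(-4 + g)))
(W(z)*(-14))*83 = ((2*(-3*I/8)²*(-2 - 3*I/8)/(-4 - 3*I/8))*(-14))*83 = ((2*(-9/64)*(64*(-4 + 3*I/8)/1033)*(-2 - 3*I/8))*(-14))*83 = (-18*(-4 + 3*I/8)*(-2 - 3*I/8)/1033*(-14))*83 = (252*(-4 + 3*I/8)*(-2 - 3*I/8)/1033)*83 = 20916*(-4 + 3*I/8)*(-2 - 3*I/8)/1033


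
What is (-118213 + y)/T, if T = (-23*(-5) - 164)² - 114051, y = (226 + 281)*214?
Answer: 67/770 ≈ 0.087013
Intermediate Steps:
y = 108498 (y = 507*214 = 108498)
T = -111650 (T = (115 - 164)² - 114051 = (-49)² - 114051 = 2401 - 114051 = -111650)
(-118213 + y)/T = (-118213 + 108498)/(-111650) = -9715*(-1/111650) = 67/770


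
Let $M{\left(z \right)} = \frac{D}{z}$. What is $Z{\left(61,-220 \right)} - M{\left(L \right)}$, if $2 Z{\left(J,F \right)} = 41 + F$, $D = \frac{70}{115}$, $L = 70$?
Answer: $- \frac{20587}{230} \approx -89.509$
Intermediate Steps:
$D = \frac{14}{23}$ ($D = 70 \cdot \frac{1}{115} = \frac{14}{23} \approx 0.6087$)
$Z{\left(J,F \right)} = \frac{41}{2} + \frac{F}{2}$ ($Z{\left(J,F \right)} = \frac{41 + F}{2} = \frac{41}{2} + \frac{F}{2}$)
$M{\left(z \right)} = \frac{14}{23 z}$
$Z{\left(61,-220 \right)} - M{\left(L \right)} = \left(\frac{41}{2} + \frac{1}{2} \left(-220\right)\right) - \frac{14}{23 \cdot 70} = \left(\frac{41}{2} - 110\right) - \frac{14}{23} \cdot \frac{1}{70} = - \frac{179}{2} - \frac{1}{115} = - \frac{20587}{230}$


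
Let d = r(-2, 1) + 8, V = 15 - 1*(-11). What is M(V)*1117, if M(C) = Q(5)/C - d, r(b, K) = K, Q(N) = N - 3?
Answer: -129572/13 ≈ -9967.1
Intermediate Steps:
V = 26 (V = 15 + 11 = 26)
Q(N) = -3 + N
d = 9 (d = 1 + 8 = 9)
M(C) = -9 + 2/C (M(C) = (-3 + 5)/C - 1*9 = 2/C - 9 = -9 + 2/C)
M(V)*1117 = (-9 + 2/26)*1117 = (-9 + 2*(1/26))*1117 = (-9 + 1/13)*1117 = -116/13*1117 = -129572/13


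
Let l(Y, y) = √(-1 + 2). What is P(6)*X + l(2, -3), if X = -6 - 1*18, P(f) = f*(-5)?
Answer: 721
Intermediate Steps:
l(Y, y) = 1 (l(Y, y) = √1 = 1)
P(f) = -5*f
X = -24 (X = -6 - 18 = -24)
P(6)*X + l(2, -3) = -5*6*(-24) + 1 = -30*(-24) + 1 = 720 + 1 = 721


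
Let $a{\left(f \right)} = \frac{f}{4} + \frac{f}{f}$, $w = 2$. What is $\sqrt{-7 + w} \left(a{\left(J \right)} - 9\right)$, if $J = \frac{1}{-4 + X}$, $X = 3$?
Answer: $- \frac{33 i \sqrt{5}}{4} \approx - 18.448 i$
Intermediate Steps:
$J = -1$ ($J = \frac{1}{-4 + 3} = \frac{1}{-1} = -1$)
$a{\left(f \right)} = 1 + \frac{f}{4}$ ($a{\left(f \right)} = f \frac{1}{4} + 1 = \frac{f}{4} + 1 = 1 + \frac{f}{4}$)
$\sqrt{-7 + w} \left(a{\left(J \right)} - 9\right) = \sqrt{-7 + 2} \left(\left(1 + \frac{1}{4} \left(-1\right)\right) - 9\right) = \sqrt{-5} \left(\left(1 - \frac{1}{4}\right) - 9\right) = i \sqrt{5} \left(\frac{3}{4} - 9\right) = i \sqrt{5} \left(- \frac{33}{4}\right) = - \frac{33 i \sqrt{5}}{4}$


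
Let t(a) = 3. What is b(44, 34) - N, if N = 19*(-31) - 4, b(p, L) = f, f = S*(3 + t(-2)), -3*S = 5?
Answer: 583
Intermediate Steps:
S = -5/3 (S = -1/3*5 = -5/3 ≈ -1.6667)
f = -10 (f = -5*(3 + 3)/3 = -5/3*6 = -10)
b(p, L) = -10
N = -593 (N = -589 - 4 = -593)
b(44, 34) - N = -10 - 1*(-593) = -10 + 593 = 583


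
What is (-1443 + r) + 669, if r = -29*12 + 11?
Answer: -1111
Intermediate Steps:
r = -337 (r = -348 + 11 = -337)
(-1443 + r) + 669 = (-1443 - 337) + 669 = -1780 + 669 = -1111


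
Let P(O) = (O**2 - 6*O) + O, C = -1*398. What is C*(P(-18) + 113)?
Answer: -209746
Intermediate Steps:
C = -398
P(O) = O**2 - 5*O
C*(P(-18) + 113) = -398*(-18*(-5 - 18) + 113) = -398*(-18*(-23) + 113) = -398*(414 + 113) = -398*527 = -209746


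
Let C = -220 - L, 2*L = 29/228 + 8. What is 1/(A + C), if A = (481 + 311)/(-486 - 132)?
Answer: -46968/10584011 ≈ -0.0044376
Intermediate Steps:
L = 1853/456 (L = (29/228 + 8)/2 = (½)*(1853/228) = 1853/456 ≈ 4.0636)
A = -132/103 (A = 792/(-618) = 792*(-1/618) = -132/103 ≈ -1.2816)
C = -102173/456 (C = -220 - 1*1853/456 = -220 - 1853/456 = -102173/456 ≈ -224.06)
1/(A + C) = 1/(-132/103 - 102173/456) = 1/(-10584011/46968) = -46968/10584011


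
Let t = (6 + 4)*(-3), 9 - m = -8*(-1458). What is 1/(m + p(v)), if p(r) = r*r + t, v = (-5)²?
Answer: -1/11060 ≈ -9.0416e-5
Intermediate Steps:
m = -11655 (m = 9 - (-8)*(-1458) = 9 - 1*11664 = 9 - 11664 = -11655)
v = 25
t = -30 (t = 10*(-3) = -30)
p(r) = -30 + r² (p(r) = r*r - 30 = r² - 30 = -30 + r²)
1/(m + p(v)) = 1/(-11655 + (-30 + 25²)) = 1/(-11655 + (-30 + 625)) = 1/(-11655 + 595) = 1/(-11060) = -1/11060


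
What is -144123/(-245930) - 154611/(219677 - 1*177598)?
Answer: -31958931513/10348488470 ≈ -3.0883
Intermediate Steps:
-144123/(-245930) - 154611/(219677 - 1*177598) = -144123*(-1/245930) - 154611/(219677 - 177598) = 144123/245930 - 154611/42079 = -31958931513/10348488470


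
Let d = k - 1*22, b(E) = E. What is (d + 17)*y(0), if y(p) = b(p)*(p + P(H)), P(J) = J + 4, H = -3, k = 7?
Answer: 0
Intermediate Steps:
P(J) = 4 + J
d = -15 (d = 7 - 1*22 = 7 - 22 = -15)
y(p) = p*(1 + p) (y(p) = p*(p + (4 - 3)) = p*(p + 1) = p*(1 + p))
(d + 17)*y(0) = (-15 + 17)*(0*(1 + 0)) = 2*(0*1) = 2*0 = 0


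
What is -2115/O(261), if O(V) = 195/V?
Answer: -36801/13 ≈ -2830.8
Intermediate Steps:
-2115/O(261) = -2115/(195/261) = -2115/(195*(1/261)) = -2115/65/87 = -2115*87/65 = -36801/13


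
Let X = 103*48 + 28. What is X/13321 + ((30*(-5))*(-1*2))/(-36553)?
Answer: 16158656/44265683 ≈ 0.36504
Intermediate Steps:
X = 4972 (X = 4944 + 28 = 4972)
X/13321 + ((30*(-5))*(-1*2))/(-36553) = 4972/13321 + ((30*(-5))*(-1*2))/(-36553) = 4972*(1/13321) - 150*(-2)*(-1/36553) = 452/1211 + 300*(-1/36553) = 452/1211 - 300/36553 = 16158656/44265683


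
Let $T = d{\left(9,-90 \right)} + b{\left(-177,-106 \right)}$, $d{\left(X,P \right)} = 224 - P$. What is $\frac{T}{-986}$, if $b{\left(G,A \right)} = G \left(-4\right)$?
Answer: $- \frac{511}{493} \approx -1.0365$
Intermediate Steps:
$b{\left(G,A \right)} = - 4 G$
$T = 1022$ ($T = \left(224 - -90\right) - -708 = \left(224 + 90\right) + 708 = 314 + 708 = 1022$)
$\frac{T}{-986} = \frac{1022}{-986} = 1022 \left(- \frac{1}{986}\right) = - \frac{511}{493}$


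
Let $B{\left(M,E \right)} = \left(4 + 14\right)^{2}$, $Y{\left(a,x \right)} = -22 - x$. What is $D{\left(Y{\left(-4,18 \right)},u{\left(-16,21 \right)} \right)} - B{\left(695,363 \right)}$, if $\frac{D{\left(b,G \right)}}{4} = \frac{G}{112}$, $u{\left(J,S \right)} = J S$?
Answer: $-336$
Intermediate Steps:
$D{\left(b,G \right)} = \frac{G}{28}$ ($D{\left(b,G \right)} = 4 \frac{G}{112} = \frac{G}{28}$)
$B{\left(M,E \right)} = 324$ ($B{\left(M,E \right)} = 18^{2} = 324$)
$D{\left(Y{\left(-4,18 \right)},u{\left(-16,21 \right)} \right)} - B{\left(695,363 \right)} = \frac{\left(-16\right) 21}{28} - 324 = \frac{1}{28} \left(-336\right) - 324 = -12 - 324 = -336$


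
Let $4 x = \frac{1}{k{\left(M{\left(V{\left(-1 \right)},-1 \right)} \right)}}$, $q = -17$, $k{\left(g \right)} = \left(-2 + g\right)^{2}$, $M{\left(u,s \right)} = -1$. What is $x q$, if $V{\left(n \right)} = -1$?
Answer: $- \frac{17}{36} \approx -0.47222$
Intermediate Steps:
$x = \frac{1}{36}$ ($x = \frac{1}{4 \left(-2 - 1\right)^{2}} = \frac{1}{4 \left(-3\right)^{2}} = \frac{1}{4 \cdot 9} = \frac{1}{4} \cdot \frac{1}{9} = \frac{1}{36} \approx 0.027778$)
$x q = \frac{1}{36} \left(-17\right) = - \frac{17}{36}$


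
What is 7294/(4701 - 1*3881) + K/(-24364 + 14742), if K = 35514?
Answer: 10265347/1972510 ≈ 5.2042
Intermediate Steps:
7294/(4701 - 1*3881) + K/(-24364 + 14742) = 7294/(4701 - 1*3881) + 35514/(-24364 + 14742) = 7294/(4701 - 3881) + 35514/(-9622) = 7294/820 + 35514*(-1/9622) = 7294*(1/820) - 17757/4811 = 3647/410 - 17757/4811 = 10265347/1972510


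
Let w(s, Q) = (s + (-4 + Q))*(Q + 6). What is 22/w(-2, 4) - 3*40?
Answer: -1211/10 ≈ -121.10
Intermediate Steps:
w(s, Q) = (6 + Q)*(-4 + Q + s) (w(s, Q) = (-4 + Q + s)*(6 + Q) = (6 + Q)*(-4 + Q + s))
22/w(-2, 4) - 3*40 = 22/(-24 + 4**2 + 2*4 + 6*(-2) + 4*(-2)) - 3*40 = 22/(-24 + 16 + 8 - 12 - 8) - 120 = 22/(-20) - 120 = 22*(-1/20) - 120 = -11/10 - 120 = -1211/10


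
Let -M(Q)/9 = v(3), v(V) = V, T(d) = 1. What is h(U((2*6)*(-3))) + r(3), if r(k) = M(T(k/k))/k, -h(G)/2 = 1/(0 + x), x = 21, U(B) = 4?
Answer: -191/21 ≈ -9.0952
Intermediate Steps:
M(Q) = -27 (M(Q) = -9*3 = -27)
h(G) = -2/21 (h(G) = -2/(0 + 21) = -2/21)
r(k) = -27/k
h(U((2*6)*(-3))) + r(3) = -2/21 - 27/3 = -2/21 - 27*⅓ = -2/21 - 9 = -191/21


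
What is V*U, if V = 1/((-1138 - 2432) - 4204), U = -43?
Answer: 43/7774 ≈ 0.0055313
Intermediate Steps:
V = -1/7774 (V = 1/(-3570 - 4204) = 1/(-7774) = -1/7774 ≈ -0.00012863)
V*U = -1/7774*(-43) = 43/7774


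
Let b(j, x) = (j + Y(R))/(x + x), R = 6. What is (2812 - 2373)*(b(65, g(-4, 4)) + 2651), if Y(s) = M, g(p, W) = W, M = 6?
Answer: 9341481/8 ≈ 1.1677e+6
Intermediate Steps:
Y(s) = 6
b(j, x) = (6 + j)/(2*x) (b(j, x) = (j + 6)/(x + x) = (6 + j)/((2*x)) = (6 + j)*(1/(2*x)) = (6 + j)/(2*x))
(2812 - 2373)*(b(65, g(-4, 4)) + 2651) = (2812 - 2373)*((½)*(6 + 65)/4 + 2651) = 439*((½)*(¼)*71 + 2651) = 439*(71/8 + 2651) = 439*(21279/8) = 9341481/8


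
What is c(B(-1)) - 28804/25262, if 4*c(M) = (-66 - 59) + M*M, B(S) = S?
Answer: -405963/12631 ≈ -32.140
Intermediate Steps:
c(M) = -125/4 + M**2/4 (c(M) = ((-66 - 59) + M*M)/4 = (-125 + M**2)/4 = -125/4 + M**2/4)
c(B(-1)) - 28804/25262 = (-125/4 + (1/4)*(-1)**2) - 28804/25262 = (-125/4 + (1/4)*1) - 28804/25262 = (-125/4 + 1/4) - 1*14402/12631 = -31 - 14402/12631 = -405963/12631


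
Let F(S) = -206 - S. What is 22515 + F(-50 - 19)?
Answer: 22378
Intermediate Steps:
22515 + F(-50 - 19) = 22515 + (-206 - (-50 - 19)) = 22515 + (-206 - 1*(-69)) = 22515 + (-206 + 69) = 22515 - 137 = 22378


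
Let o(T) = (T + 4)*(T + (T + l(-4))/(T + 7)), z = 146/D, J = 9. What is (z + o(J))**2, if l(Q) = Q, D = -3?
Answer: 12075625/2304 ≈ 5241.2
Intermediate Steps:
z = -146/3 (z = 146/(-3) = 146*(-1/3) = -146/3 ≈ -48.667)
o(T) = (4 + T)*(T + (-4 + T)/(7 + T)) (o(T) = (T + 4)*(T + (T - 4)/(T + 7)) = (4 + T)*(T + (-4 + T)/(7 + T)))
(z + o(J))**2 = (-146/3 + (-16 + 9**3 + 12*9**2 + 28*9)/(7 + 9))**2 = (-146/3 + (-16 + 729 + 12*81 + 252)/16)**2 = (-146/3 + (-16 + 729 + 972 + 252)/16)**2 = (-146/3 + (1/16)*1937)**2 = (-146/3 + 1937/16)**2 = (3475/48)**2 = 12075625/2304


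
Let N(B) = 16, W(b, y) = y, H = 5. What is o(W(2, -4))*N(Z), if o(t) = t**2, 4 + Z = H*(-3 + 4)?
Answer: 256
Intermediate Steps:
Z = 1 (Z = -4 + 5*(-3 + 4) = -4 + 5*1 = -4 + 5 = 1)
o(W(2, -4))*N(Z) = (-4)**2*16 = 16*16 = 256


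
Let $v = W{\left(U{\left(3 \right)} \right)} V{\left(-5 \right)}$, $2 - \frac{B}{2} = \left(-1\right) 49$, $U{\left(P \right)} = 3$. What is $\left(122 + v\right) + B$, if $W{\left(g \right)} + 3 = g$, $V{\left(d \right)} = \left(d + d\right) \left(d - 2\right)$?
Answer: $224$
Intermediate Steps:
$V{\left(d \right)} = 2 d \left(-2 + d\right)$
$W{\left(g \right)} = -3 + g$
$B = 102$ ($B = 4 - 2 \left(\left(-1\right) 49\right) = 4 - -98 = 4 + 98 = 102$)
$v = 0$ ($v = \left(-3 + 3\right) 2 \left(-5\right) \left(-2 - 5\right) = 0 \cdot 2 \left(-5\right) \left(-7\right) = 0 \cdot 70 = 0$)
$\left(122 + v\right) + B = \left(122 + 0\right) + 102 = 122 + 102 = 224$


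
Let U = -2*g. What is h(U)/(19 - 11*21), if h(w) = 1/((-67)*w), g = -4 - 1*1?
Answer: 1/142040 ≈ 7.0403e-6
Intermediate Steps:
g = -5 (g = -4 - 1 = -5)
U = 10 (U = -2*(-5) = 10)
h(w) = -1/(67*w)
h(U)/(19 - 11*21) = (-1/67/10)/(19 - 11*21) = (-1/67*1/10)/(19 - 231) = -1/670/(-212) = -1/670*(-1/212) = 1/142040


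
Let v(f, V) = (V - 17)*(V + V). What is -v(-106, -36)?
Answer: -3816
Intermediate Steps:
v(f, V) = 2*V*(-17 + V) (v(f, V) = (-17 + V)*(2*V) = 2*V*(-17 + V))
-v(-106, -36) = -2*(-36)*(-17 - 36) = -2*(-36)*(-53) = -1*3816 = -3816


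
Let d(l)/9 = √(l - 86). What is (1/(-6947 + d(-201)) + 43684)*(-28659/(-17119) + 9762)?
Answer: 352547637598864743309/826574754664 - 1504299033*I*√287/826574754664 ≈ 4.2652e+8 - 0.030831*I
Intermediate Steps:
d(l) = 9*√(-86 + l) (d(l) = 9*√(l - 86) = 9*√(-86 + l))
(1/(-6947 + d(-201)) + 43684)*(-28659/(-17119) + 9762) = (1/(-6947 + 9*√(-86 - 201)) + 43684)*(-28659/(-17119) + 9762) = (1/(-6947 + 9*√(-287)) + 43684)*(-28659*(-1/17119) + 9762) = (1/(-6947 + 9*(I*√287)) + 43684)*(28659/17119 + 9762) = (1/(-6947 + 9*I*√287) + 43684)*(167144337/17119) = (43684 + 1/(-6947 + 9*I*√287))*(167144337/17119) = 7301533217508/17119 + 167144337/(17119*(-6947 + 9*I*√287))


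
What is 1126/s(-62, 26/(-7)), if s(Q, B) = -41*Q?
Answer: 563/1271 ≈ 0.44296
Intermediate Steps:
1126/s(-62, 26/(-7)) = 1126/((-41*(-62))) = 1126/2542 = 1126*(1/2542) = 563/1271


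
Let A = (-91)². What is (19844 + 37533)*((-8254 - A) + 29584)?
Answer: 748712473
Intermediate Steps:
A = 8281
(19844 + 37533)*((-8254 - A) + 29584) = (19844 + 37533)*((-8254 - 1*8281) + 29584) = 57377*((-8254 - 8281) + 29584) = 57377*(-16535 + 29584) = 57377*13049 = 748712473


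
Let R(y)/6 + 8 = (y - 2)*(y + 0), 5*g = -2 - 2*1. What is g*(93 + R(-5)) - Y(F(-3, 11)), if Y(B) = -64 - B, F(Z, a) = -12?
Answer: -152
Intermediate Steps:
g = -⅘ (g = (-2 - 2*1)/5 = (-2 - 2)/5 = (⅕)*(-4) = -⅘ ≈ -0.80000)
R(y) = -48 + 6*y*(-2 + y) (R(y) = -48 + 6*((y - 2)*(y + 0)) = -48 + 6*((-2 + y)*y) = -48 + 6*(y*(-2 + y)) = -48 + 6*y*(-2 + y))
g*(93 + R(-5)) - Y(F(-3, 11)) = -4*(93 + (-48 - 12*(-5) + 6*(-5)²))/5 - (-64 - 1*(-12)) = -4*(93 + (-48 + 60 + 6*25))/5 - (-64 + 12) = -4*(93 + (-48 + 60 + 150))/5 - 1*(-52) = -4*(93 + 162)/5 + 52 = -⅘*255 + 52 = -204 + 52 = -152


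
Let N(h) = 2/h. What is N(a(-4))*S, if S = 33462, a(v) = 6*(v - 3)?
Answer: -11154/7 ≈ -1593.4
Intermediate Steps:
a(v) = -18 + 6*v (a(v) = 6*(-3 + v) = -18 + 6*v)
N(a(-4))*S = (2/(-18 + 6*(-4)))*33462 = (2/(-18 - 24))*33462 = (2/(-42))*33462 = (2*(-1/42))*33462 = -1/21*33462 = -11154/7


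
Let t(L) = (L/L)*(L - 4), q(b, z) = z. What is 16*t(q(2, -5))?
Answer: -144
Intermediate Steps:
t(L) = -4 + L (t(L) = 1*(-4 + L) = -4 + L)
16*t(q(2, -5)) = 16*(-4 - 5) = 16*(-9) = -144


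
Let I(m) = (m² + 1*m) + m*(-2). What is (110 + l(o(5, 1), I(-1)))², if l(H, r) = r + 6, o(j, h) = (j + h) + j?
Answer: 13924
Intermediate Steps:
o(j, h) = h + 2*j (o(j, h) = (h + j) + j = h + 2*j)
I(m) = m² - m (I(m) = (m² + m) - 2*m = (m + m²) - 2*m = m² - m)
l(H, r) = 6 + r
(110 + l(o(5, 1), I(-1)))² = (110 + (6 - (-1 - 1)))² = (110 + (6 - 1*(-2)))² = (110 + (6 + 2))² = (110 + 8)² = 118² = 13924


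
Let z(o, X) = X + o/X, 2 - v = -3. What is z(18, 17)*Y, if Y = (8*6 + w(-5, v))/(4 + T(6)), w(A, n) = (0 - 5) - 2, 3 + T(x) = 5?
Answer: 12587/102 ≈ 123.40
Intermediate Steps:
v = 5 (v = 2 - 1*(-3) = 2 + 3 = 5)
T(x) = 2 (T(x) = -3 + 5 = 2)
w(A, n) = -7 (w(A, n) = -5 - 2 = -7)
Y = 41/6 (Y = (8*6 - 7)/(4 + 2) = (48 - 7)/6 = 41*(⅙) = 41/6 ≈ 6.8333)
z(18, 17)*Y = (17 + 18/17)*(41/6) = (307/17)*(41/6) = 12587/102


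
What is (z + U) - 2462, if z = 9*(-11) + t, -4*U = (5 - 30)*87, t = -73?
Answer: -8361/4 ≈ -2090.3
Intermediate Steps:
U = 2175/4 (U = -(5 - 30)*87/4 = -(-25)*87/4 = -¼*(-2175) = 2175/4 ≈ 543.75)
z = -172 (z = 9*(-11) - 73 = -99 - 73 = -172)
(z + U) - 2462 = (-172 + 2175/4) - 2462 = 1487/4 - 2462 = -8361/4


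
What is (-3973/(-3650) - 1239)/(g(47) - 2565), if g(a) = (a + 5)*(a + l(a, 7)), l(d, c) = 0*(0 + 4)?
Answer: 4518377/441650 ≈ 10.231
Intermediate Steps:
l(d, c) = 0 (l(d, c) = 0*4 = 0)
g(a) = a*(5 + a) (g(a) = (a + 5)*(a + 0) = (5 + a)*a = a*(5 + a))
(-3973/(-3650) - 1239)/(g(47) - 2565) = (-3973/(-3650) - 1239)/(47*(5 + 47) - 2565) = (-3973*(-1/3650) - 1239)/(47*52 - 2565) = (3973/3650 - 1239)/(2444 - 2565) = -4518377/3650/(-121) = -4518377/3650*(-1/121) = 4518377/441650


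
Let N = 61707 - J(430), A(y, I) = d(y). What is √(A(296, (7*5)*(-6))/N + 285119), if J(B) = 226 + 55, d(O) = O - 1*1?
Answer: √1075797764044314/61426 ≈ 533.96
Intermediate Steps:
d(O) = -1 + O (d(O) = O - 1 = -1 + O)
A(y, I) = -1 + y
J(B) = 281
N = 61426 (N = 61707 - 1*281 = 61707 - 281 = 61426)
√(A(296, (7*5)*(-6))/N + 285119) = √((-1 + 296)/61426 + 285119) = √(295*(1/61426) + 285119) = √(295/61426 + 285119) = √(17513719989/61426) = √1075797764044314/61426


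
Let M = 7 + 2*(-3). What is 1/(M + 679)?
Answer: 1/680 ≈ 0.0014706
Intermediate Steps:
M = 1 (M = 7 - 6 = 1)
1/(M + 679) = 1/(1 + 679) = 1/680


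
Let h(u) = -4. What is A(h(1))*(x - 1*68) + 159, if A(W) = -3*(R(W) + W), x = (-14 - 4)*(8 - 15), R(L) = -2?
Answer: 1203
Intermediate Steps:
x = 126 (x = -18*(-7) = 126)
A(W) = 6 - 3*W (A(W) = -3*(-2 + W) = 6 - 3*W)
A(h(1))*(x - 1*68) + 159 = (6 - 3*(-4))*(126 - 1*68) + 159 = (6 + 12)*(126 - 68) + 159 = 18*58 + 159 = 1044 + 159 = 1203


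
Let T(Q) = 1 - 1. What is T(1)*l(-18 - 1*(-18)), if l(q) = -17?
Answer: 0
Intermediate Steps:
T(Q) = 0
T(1)*l(-18 - 1*(-18)) = 0*(-17) = 0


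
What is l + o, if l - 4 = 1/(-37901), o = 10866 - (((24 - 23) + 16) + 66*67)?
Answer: 243741330/37901 ≈ 6431.0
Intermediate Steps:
o = 6427 (o = 10866 - ((1 + 16) + 4422) = 10866 - (17 + 4422) = 10866 - 1*4439 = 10866 - 4439 = 6427)
l = 151603/37901 (l = 4 + 1/(-37901) = 4 - 1/37901 = 151603/37901 ≈ 4.0000)
l + o = 151603/37901 + 6427 = 243741330/37901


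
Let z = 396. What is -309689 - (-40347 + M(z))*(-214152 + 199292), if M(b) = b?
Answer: -593981549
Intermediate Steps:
-309689 - (-40347 + M(z))*(-214152 + 199292) = -309689 - (-40347 + 396)*(-214152 + 199292) = -309689 - (-39951)*(-14860) = -309689 - 1*593671860 = -309689 - 593671860 = -593981549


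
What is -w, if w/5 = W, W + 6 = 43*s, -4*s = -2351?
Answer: -505345/4 ≈ -1.2634e+5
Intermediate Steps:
s = 2351/4 (s = -1/4*(-2351) = 2351/4 ≈ 587.75)
W = 101069/4 (W = -6 + 43*(2351/4) = -6 + 101093/4 = 101069/4 ≈ 25267.)
w = 505345/4 (w = 5*(101069/4) = 505345/4 ≈ 1.2634e+5)
-w = -1*505345/4 = -505345/4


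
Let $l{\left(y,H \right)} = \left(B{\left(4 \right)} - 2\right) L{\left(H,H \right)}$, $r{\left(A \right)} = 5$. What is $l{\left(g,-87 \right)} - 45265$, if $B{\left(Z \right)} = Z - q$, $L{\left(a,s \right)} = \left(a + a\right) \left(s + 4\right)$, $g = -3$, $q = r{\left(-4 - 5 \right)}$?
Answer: $-88591$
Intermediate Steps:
$q = 5$
$L{\left(a,s \right)} = 2 a \left(4 + s\right)$
$B{\left(Z \right)} = -5 + Z$ ($B{\left(Z \right)} = Z - 5 = -5 + Z$)
$l{\left(y,H \right)} = - 6 H \left(4 + H\right)$ ($l{\left(y,H \right)} = \left(\left(-5 + 4\right) - 2\right) 2 H \left(4 + H\right) = \left(-1 - 2\right) 2 H \left(4 + H\right) = - 3 \cdot 2 H \left(4 + H\right) = - 6 H \left(4 + H\right)$)
$l{\left(g,-87 \right)} - 45265 = \left(-6\right) \left(-87\right) \left(4 - 87\right) - 45265 = \left(-6\right) \left(-87\right) \left(-83\right) - 45265 = -43326 - 45265 = -88591$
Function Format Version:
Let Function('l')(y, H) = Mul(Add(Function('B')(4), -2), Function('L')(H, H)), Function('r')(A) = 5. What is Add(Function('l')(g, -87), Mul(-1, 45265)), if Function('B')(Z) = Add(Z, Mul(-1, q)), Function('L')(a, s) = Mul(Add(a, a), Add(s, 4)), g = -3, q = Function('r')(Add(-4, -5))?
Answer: -88591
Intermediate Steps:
q = 5
Function('L')(a, s) = Mul(2, a, Add(4, s)) (Function('L')(a, s) = Mul(Mul(2, a), Add(4, s)) = Mul(2, a, Add(4, s)))
Function('B')(Z) = Add(-5, Z) (Function('B')(Z) = Add(Z, Mul(-1, 5)) = Add(Z, -5) = Add(-5, Z))
Function('l')(y, H) = Mul(-6, H, Add(4, H)) (Function('l')(y, H) = Mul(Add(Add(-5, 4), -2), Mul(2, H, Add(4, H))) = Mul(Add(-1, -2), Mul(2, H, Add(4, H))) = Mul(-3, Mul(2, H, Add(4, H))) = Mul(-6, H, Add(4, H)))
Add(Function('l')(g, -87), Mul(-1, 45265)) = Add(Mul(-6, -87, Add(4, -87)), Mul(-1, 45265)) = Add(Mul(-6, -87, -83), -45265) = Add(-43326, -45265) = -88591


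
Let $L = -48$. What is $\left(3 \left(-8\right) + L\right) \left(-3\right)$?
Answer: $216$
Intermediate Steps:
$\left(3 \left(-8\right) + L\right) \left(-3\right) = \left(3 \left(-8\right) - 48\right) \left(-3\right) = \left(-24 - 48\right) \left(-3\right) = \left(-72\right) \left(-3\right) = 216$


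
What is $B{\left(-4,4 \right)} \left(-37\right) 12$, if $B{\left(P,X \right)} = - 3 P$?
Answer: $-5328$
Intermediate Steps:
$B{\left(-4,4 \right)} \left(-37\right) 12 = \left(-3\right) \left(-4\right) \left(-37\right) 12 = 12 \left(-37\right) 12 = \left(-444\right) 12 = -5328$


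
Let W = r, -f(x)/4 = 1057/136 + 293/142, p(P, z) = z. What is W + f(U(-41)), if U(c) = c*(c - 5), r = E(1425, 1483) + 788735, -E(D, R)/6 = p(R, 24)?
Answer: 1903563703/2414 ≈ 7.8855e+5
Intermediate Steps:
E(D, R) = -144 (E(D, R) = -6*24 = -144)
r = 788591 (r = -144 + 788735 = 788591)
U(c) = c*(-5 + c)
f(x) = -94971/2414 (f(x) = -4*(1057/136 + 293/142) = -4*94971/9656 = -94971/2414)
W = 788591
W + f(U(-41)) = 788591 - 94971/2414 = 1903563703/2414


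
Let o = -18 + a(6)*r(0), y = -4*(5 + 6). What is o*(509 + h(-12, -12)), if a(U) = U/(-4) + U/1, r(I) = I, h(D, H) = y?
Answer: -8370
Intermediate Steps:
y = -44 (y = -4*11 = -44)
h(D, H) = -44
a(U) = 3*U/4 (a(U) = U*(-¼) + U*1 = -U/4 + U = 3*U/4)
o = -18 (o = -18 + ((¾)*6)*0 = -18 + (9/2)*0 = -18 + 0 = -18)
o*(509 + h(-12, -12)) = -18*(509 - 44) = -18*465 = -8370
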